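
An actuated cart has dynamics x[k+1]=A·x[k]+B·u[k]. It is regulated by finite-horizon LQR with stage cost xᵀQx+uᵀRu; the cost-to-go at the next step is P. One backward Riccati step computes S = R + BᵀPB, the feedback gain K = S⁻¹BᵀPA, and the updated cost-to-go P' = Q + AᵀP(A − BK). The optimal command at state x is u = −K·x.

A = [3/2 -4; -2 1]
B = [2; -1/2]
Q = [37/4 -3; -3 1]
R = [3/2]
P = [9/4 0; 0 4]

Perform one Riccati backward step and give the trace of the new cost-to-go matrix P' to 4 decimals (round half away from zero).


BᵀP = [4.5000 -2.0000]
S = R + BᵀPB = [3/2] + [10.0000] = [11.5000]
BᵀPA = [10.7500 -20.0000]
K = S⁻¹·BᵀPA = [0.9348 -1.7391]
A−BK = [-0.3696 -0.5217; -1.5326 0.1304]
AᵀP(A−BK) = [11.0136 -2.8043; -2.8043 5.2174]
P' = Q + AᵀP(A−BK) = [20.2636 -5.8043; -5.8043 6.2174]
tr(P') = 26.4810

26.4810


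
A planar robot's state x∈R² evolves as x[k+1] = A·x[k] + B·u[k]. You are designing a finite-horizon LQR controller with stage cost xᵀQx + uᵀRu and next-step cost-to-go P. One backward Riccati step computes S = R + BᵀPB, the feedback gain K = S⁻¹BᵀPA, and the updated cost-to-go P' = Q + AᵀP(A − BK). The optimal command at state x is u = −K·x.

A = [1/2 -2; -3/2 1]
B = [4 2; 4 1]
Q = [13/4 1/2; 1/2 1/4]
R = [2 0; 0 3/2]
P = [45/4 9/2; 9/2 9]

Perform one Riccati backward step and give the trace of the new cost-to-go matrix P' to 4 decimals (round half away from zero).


17.4885

BᵀP = [63.0000 54.0000; 27.0000 18.0000]
S = R + BᵀPB = [2 0; 0 3/2] + [468.0000 180.0000; 180.0000 72.0000] = [470.0000 180.0000; 180.0000 73.5000]
BᵀPA = [-49.5000 -72.0000; -13.5000 -36.0000]
K = S⁻¹·BᵀPA = [-0.5633 0.5538; 1.1958 -1.8462]
A−BK = [0.3615 -0.5231; -0.4427 0.6308]
AᵀP(A−BK) = [4.5732 -6.5077; -6.5077 9.4154]
P' = Q + AᵀP(A−BK) = [7.8232 -6.0077; -6.0077 9.6654]
tr(P') = 17.4885


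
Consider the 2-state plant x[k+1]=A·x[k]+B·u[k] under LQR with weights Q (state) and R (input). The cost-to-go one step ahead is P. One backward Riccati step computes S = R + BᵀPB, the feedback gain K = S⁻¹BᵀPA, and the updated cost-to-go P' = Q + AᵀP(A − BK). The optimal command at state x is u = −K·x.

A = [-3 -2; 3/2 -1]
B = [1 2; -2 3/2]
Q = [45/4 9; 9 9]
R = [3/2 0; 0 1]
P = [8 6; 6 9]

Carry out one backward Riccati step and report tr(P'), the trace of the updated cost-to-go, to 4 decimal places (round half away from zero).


24.1727

BᵀP = [-4.0000 -12.0000; 25.0000 25.5000]
S = R + BᵀPB = [3/2 0; 0 1] + [20.0000 -26.0000; -26.0000 88.2500] = [21.5000 -26.0000; -26.0000 89.2500]
BᵀPA = [-6.0000 20.0000; -36.7500 -75.5000]
K = S⁻¹·BᵀPA = [-1.1996 -0.1432; -0.7612 -0.8877]
A−BK = [-0.2779 -0.0815; 0.2426 0.0451]
AᵀP(A−BK) = [3.0766 1.0192; 1.0192 0.8460]
P' = Q + AᵀP(A−BK) = [14.3266 10.0192; 10.0192 9.8460]
tr(P') = 24.1727


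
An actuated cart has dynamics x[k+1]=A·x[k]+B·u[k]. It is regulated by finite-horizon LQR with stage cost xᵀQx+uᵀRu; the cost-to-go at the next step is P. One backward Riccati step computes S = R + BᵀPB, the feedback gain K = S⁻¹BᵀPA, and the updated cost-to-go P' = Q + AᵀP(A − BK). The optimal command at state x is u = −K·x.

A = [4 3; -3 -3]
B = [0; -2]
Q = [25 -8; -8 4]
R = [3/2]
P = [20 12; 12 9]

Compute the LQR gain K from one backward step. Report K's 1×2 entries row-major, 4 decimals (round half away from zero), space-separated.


-1.1200 -0.4800

BᵀP = [-24.0000 -18.0000]
S = R + BᵀPB = [3/2] + [36.0000] = [37.5000]
BᵀPA = [-42.0000 -18.0000]
K = S⁻¹·BᵀPA = [-1.1200 -0.4800]
A−BK = [4.0000 3.0000; -5.2400 -3.9600]
AᵀP(A−BK) = [65.9600 48.8400; 48.8400 36.3600]
P' = Q + AᵀP(A−BK) = [90.9600 40.8400; 40.8400 40.3600]
tr(P') = 131.3200


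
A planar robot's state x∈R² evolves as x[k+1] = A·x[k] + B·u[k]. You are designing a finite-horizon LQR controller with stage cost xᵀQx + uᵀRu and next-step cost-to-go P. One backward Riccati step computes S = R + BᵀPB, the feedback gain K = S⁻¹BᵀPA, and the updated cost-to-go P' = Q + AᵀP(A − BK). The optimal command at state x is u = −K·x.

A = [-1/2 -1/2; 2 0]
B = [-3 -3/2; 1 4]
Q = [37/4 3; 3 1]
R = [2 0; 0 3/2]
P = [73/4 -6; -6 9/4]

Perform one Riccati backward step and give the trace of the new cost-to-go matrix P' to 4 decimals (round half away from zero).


10.5704

BᵀP = [-60.7500 20.2500; -51.3750 18.0000]
S = R + BᵀPB = [2 0; 0 3/2] + [202.5000 172.1250; 172.1250 149.0625] = [204.5000 172.1250; 172.1250 150.5625]
BᵀPA = [70.8750 30.3750; 61.6875 25.6875]
K = S⁻¹·BᵀPA = [0.0457 0.1306; 0.3575 0.0213]
A−BK = [0.1733 -0.0763; 0.5244 -0.2159]
AᵀP(A−BK) = [0.2722 -0.0081; -0.0081 0.0482]
P' = Q + AᵀP(A−BK) = [9.5222 2.9919; 2.9919 1.0482]
tr(P') = 10.5704


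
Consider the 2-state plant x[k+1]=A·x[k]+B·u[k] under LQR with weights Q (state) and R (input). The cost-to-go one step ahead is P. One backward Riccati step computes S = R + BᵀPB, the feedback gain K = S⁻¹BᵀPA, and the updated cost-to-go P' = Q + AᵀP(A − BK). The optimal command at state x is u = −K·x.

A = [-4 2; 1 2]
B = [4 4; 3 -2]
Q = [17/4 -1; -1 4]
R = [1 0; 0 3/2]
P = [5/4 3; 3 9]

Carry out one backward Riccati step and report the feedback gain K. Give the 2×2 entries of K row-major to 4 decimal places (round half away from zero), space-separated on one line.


-0.1758 0.5979 -0.6176 -0.0890

BᵀP = [14.0000 39.0000; -1.0000 -6.0000]
S = R + BᵀPB = [1 0; 0 3/2] + [173.0000 -22.0000; -22.0000 8.0000] = [174.0000 -22.0000; -22.0000 9.5000]
BᵀPA = [-17.0000 106.0000; -2.0000 -14.0000]
K = S⁻¹·BᵀPA = [-0.1758 0.5979; -0.6176 -0.0890]
A−BK = [-0.8263 -0.0359; 0.2921 0.0282]
AᵀP(A−BK) = [0.7763 -0.0128; -0.0128 0.3721]
P' = Q + AᵀP(A−BK) = [5.0263 -1.0128; -1.0128 4.3721]
tr(P') = 9.3984


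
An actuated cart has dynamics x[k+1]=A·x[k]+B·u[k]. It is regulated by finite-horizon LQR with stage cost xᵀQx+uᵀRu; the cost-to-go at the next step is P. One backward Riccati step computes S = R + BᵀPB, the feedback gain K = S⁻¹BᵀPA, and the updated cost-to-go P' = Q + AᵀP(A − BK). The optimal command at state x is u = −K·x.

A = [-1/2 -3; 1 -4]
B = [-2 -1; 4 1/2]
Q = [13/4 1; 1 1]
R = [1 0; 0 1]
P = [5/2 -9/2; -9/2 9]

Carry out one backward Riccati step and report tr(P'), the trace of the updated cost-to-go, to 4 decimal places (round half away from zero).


BᵀP = [-23.0000 45.0000; -4.7500 9.0000]
S = R + BᵀPB = [1 0; 0 1] + [226.0000 45.5000; 45.5000 9.2500] = [227.0000 45.5000; 45.5000 10.2500]
BᵀPA = [56.5000 -111.0000; 11.3750 -21.7500]
K = S⁻¹·BᵀPA = [0.2400 -0.5775; 0.0443 0.4415]
A−BK = [0.0244 -3.7135; 0.0178 -1.9108]
AᵀP(A−BK) = [0.0600 -0.1444; -0.1444 4.0022]
P' = Q + AᵀP(A−BK) = [3.3100 0.8556; 0.8556 5.0022]
tr(P') = 8.3122

8.3122


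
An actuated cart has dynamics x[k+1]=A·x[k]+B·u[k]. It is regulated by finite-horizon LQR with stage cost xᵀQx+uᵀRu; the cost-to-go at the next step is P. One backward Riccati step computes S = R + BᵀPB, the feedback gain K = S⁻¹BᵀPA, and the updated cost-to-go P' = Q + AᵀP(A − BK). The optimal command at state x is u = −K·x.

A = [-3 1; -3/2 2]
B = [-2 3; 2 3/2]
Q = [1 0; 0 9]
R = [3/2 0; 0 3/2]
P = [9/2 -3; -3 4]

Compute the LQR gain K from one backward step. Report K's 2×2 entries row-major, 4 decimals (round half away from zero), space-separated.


BᵀP = [-15.0000 14.0000; 9.0000 -3.0000]
S = R + BᵀPB = [3/2 0; 0 3/2] + [58.0000 -24.0000; -24.0000 22.5000] = [59.5000 -24.0000; -24.0000 24.0000]
BᵀPA = [24.0000 13.0000; -22.5000 3.0000]
K = S⁻¹·BᵀPA = [0.0423 0.4507; -0.8952 0.5757]
A−BK = [-0.2298 0.1743; -0.2416 0.2350]
AᵀP(A−BK) = [1.3429 -0.8636; -0.8636 0.9137]
P' = Q + AᵀP(A−BK) = [2.3429 -0.8636; -0.8636 9.9137]
tr(P') = 12.2566

0.0423 0.4507 -0.8952 0.5757


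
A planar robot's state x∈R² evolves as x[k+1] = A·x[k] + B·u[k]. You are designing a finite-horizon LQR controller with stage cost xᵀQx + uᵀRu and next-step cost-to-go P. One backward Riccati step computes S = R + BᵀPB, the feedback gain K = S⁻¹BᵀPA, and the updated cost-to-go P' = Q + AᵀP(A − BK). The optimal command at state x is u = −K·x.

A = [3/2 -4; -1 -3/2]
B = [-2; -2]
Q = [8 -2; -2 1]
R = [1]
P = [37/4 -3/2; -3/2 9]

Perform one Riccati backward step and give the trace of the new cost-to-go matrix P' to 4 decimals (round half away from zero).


77.2994

BᵀP = [-15.5000 -15.0000]
S = R + BᵀPB = [1] + [61.0000] = [62.0000]
BᵀPA = [-8.2500 84.5000]
K = S⁻¹·BᵀPA = [-0.1331 1.3629]
A−BK = [1.2339 -1.2742; -1.2661 1.2258]
AᵀP(A−BK) = [33.2147 -33.3810; -33.3810 35.0847]
P' = Q + AᵀP(A−BK) = [41.2147 -35.3810; -35.3810 36.0847]
tr(P') = 77.2994


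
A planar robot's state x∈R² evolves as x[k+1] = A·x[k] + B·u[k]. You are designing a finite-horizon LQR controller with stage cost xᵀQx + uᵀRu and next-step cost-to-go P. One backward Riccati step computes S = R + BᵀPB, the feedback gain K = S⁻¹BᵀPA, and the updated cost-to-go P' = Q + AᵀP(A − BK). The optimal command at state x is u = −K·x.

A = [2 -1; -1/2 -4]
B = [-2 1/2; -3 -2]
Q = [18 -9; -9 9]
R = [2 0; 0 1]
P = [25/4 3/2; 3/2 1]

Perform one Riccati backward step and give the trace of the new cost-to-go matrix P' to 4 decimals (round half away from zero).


30.6058

BᵀP = [-17.0000 -6.0000; 0.1250 -1.2500]
S = R + BᵀPB = [2 0; 0 1] + [52.0000 3.5000; 3.5000 2.5625] = [54.0000 3.5000; 3.5000 3.5625]
BᵀPA = [-31.0000 41.0000; 0.8750 4.8750]
K = S⁻¹·BᵀPA = [-0.6301 0.7162; 0.8647 0.6648]
A−BK = [0.3074 0.0999; -0.6610 -0.5219]
AᵀP(A−BK) = [1.9598 -0.1305; -0.1305 1.6461]
P' = Q + AᵀP(A−BK) = [19.9598 -9.1305; -9.1305 10.6461]
tr(P') = 30.6058


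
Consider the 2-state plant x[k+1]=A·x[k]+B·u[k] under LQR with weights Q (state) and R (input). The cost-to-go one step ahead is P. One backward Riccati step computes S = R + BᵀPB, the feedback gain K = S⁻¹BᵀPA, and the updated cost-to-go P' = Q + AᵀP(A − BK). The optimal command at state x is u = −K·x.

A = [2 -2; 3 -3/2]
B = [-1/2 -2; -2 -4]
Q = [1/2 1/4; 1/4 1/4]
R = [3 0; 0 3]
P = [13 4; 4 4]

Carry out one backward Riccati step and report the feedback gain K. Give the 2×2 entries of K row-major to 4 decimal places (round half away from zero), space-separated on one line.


-0.0426 -0.2943 -0.8364 0.7667

BᵀP = [-14.5000 -10.0000; -42.0000 -24.0000]
S = R + BᵀPB = [3 0; 0 3] + [27.2500 69.0000; 69.0000 180.0000] = [30.2500 69.0000; 69.0000 183.0000]
BᵀPA = [-59.0000 44.0000; -156.0000 120.0000]
K = S⁻¹·BᵀPA = [-0.0426 -0.2943; -0.8364 0.7667]
A−BK = [0.3059 -0.6137; -0.4308 0.9782]
AᵀP(A−BK) = [3.0087 -3.7580; -3.7580 5.9448]
P' = Q + AᵀP(A−BK) = [3.5087 -3.5080; -3.5080 6.1948]
tr(P') = 9.7035


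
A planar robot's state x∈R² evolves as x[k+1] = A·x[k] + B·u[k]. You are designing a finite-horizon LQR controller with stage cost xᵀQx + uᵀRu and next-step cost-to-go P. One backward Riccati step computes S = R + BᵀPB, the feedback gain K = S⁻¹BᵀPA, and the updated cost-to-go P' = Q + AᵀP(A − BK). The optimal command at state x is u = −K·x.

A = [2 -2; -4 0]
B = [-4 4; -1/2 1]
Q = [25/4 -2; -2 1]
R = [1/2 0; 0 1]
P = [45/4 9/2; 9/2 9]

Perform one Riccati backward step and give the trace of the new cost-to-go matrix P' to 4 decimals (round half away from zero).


BᵀP = [-47.2500 -22.5000; 49.5000 27.0000]
S = R + BᵀPB = [1/2 0; 0 1] + [200.2500 -211.5000; -211.5000 225.0000] = [200.7500 -211.5000; -211.5000 226.0000]
BᵀPA = [-4.5000 94.5000; -9.0000 -99.0000]
K = S⁻¹·BᵀPA = [-4.5830 0.6567; -4.3288 0.1765]
A−BK = [0.9831 -0.0792; -1.9627 0.1518]
AᵀP(A−BK) = [57.4178 -4.4559; -4.4559 0.4166]
P' = Q + AᵀP(A−BK) = [63.6678 -6.4559; -6.4559 1.4166]
tr(P') = 65.0844

65.0844


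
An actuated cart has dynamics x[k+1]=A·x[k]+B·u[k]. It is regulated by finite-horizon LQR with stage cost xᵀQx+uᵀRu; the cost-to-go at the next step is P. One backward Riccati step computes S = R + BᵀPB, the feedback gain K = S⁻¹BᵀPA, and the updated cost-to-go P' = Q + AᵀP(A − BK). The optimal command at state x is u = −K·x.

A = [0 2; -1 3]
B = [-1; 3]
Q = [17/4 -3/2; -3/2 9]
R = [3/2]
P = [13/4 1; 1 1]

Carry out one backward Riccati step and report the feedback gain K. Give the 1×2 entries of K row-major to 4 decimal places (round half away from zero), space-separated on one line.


BᵀP = [-0.2500 2.0000]
S = R + BᵀPB = [3/2] + [6.2500] = [7.7500]
BᵀPA = [-2.0000 5.5000]
K = S⁻¹·BᵀPA = [-0.2581 0.7097]
A−BK = [-0.2581 2.7097; -0.2258 0.8710]
AᵀP(A−BK) = [0.4839 -3.5806; -3.5806 30.0968]
P' = Q + AᵀP(A−BK) = [4.7339 -5.0806; -5.0806 39.0968]
tr(P') = 43.8306

-0.2581 0.7097


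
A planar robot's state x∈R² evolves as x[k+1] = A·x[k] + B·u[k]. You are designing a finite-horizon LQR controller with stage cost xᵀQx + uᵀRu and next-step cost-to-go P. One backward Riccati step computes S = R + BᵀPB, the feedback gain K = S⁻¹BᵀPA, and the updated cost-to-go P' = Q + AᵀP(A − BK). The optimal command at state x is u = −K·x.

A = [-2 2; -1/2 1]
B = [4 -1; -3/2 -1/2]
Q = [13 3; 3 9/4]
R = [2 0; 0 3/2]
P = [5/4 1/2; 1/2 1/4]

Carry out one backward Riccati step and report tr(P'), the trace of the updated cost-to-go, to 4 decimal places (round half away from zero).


BᵀP = [4.2500 1.6250; -1.5000 -0.6250]
S = R + BᵀPB = [2 0; 0 3/2] + [14.5625 -5.0625; -5.0625 1.8125] = [16.5625 -5.0625; -5.0625 3.3125]
BᵀPA = [-9.3125 10.1250; 3.3125 -3.6250]
K = S⁻¹·BᵀPA = [-0.4816 0.5195; 0.2640 -0.3004]
A−BK = [0.1903 -0.3784; -1.0903 1.6291]
AᵀP(A−BK) = [0.7034 -0.7921; -0.7921 0.9011]
P' = Q + AᵀP(A−BK) = [13.7034 2.2079; 2.2079 3.1511]
tr(P') = 16.8545

16.8545


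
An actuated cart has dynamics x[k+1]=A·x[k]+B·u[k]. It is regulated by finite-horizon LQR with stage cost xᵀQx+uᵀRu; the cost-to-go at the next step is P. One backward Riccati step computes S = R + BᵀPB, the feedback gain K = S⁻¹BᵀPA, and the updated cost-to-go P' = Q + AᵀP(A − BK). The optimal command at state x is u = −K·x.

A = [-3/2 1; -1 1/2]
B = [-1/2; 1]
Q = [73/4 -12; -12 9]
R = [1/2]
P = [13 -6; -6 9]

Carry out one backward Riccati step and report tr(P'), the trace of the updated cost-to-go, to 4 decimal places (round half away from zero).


52.0667

BᵀP = [-12.5000 12.0000]
S = R + BᵀPB = [1/2] + [18.2500] = [18.7500]
BᵀPA = [6.7500 -6.5000]
K = S⁻¹·BᵀPA = [0.3600 -0.3467]
A−BK = [-1.3200 0.8267; -1.3600 0.8467]
AᵀP(A−BK) = [17.8200 -11.1600; -11.1600 6.9967]
P' = Q + AᵀP(A−BK) = [36.0700 -23.1600; -23.1600 15.9967]
tr(P') = 52.0667


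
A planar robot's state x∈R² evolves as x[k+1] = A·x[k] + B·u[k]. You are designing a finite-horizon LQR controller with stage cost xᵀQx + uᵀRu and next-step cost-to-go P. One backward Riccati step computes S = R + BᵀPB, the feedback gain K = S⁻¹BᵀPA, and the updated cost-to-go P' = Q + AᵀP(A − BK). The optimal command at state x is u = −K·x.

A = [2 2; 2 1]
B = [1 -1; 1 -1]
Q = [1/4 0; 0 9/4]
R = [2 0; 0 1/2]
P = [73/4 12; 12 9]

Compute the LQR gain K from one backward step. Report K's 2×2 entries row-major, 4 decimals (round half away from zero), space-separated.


0.3969 0.3156 -1.5876 -1.2623

BᵀP = [30.2500 21.0000; -30.2500 -21.0000]
S = R + BᵀPB = [2 0; 0 1/2] + [51.2500 -51.2500; -51.2500 51.2500] = [53.2500 -51.2500; -51.2500 51.7500]
BᵀPA = [102.5000 81.5000; -102.5000 -81.5000]
K = S⁻¹·BᵀPA = [0.3969 0.3156; -1.5876 -1.2623]
A−BK = [0.0155 0.4221; 0.0155 -0.5779]
AᵀP(A−BK) = [1.5876 1.2623; 1.2623 1.3988]
P' = Q + AᵀP(A−BK) = [1.8376 1.2623; 1.2623 3.6488]
tr(P') = 5.4864


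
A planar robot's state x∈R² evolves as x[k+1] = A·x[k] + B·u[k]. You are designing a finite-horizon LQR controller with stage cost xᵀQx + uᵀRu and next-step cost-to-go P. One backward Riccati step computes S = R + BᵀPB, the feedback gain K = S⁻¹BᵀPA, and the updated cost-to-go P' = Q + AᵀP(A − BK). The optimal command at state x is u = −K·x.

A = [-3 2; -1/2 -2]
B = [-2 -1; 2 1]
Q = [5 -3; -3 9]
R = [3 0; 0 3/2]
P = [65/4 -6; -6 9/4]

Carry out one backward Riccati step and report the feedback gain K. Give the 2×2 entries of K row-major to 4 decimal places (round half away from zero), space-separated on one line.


BᵀP = [-44.5000 16.5000; -22.2500 8.2500]
S = R + BᵀPB = [3 0; 0 3/2] + [122.0000 61.0000; 61.0000 30.5000] = [125.0000 61.0000; 61.0000 32.0000]
BᵀPA = [125.2500 -122.0000; 62.6250 -61.0000]
K = S⁻¹·BᵀPA = [0.6734 -0.6559; 0.6734 -0.6559]
A−BK = [-0.9798 0.0323; -2.5202 -0.0323]
AᵀP(A−BK) = [2.2999 -2.0202; -2.0202 1.9677]
P' = Q + AᵀP(A−BK) = [7.2999 -5.0202; -5.0202 10.9677]
tr(P') = 18.2676

0.6734 -0.6559 0.6734 -0.6559


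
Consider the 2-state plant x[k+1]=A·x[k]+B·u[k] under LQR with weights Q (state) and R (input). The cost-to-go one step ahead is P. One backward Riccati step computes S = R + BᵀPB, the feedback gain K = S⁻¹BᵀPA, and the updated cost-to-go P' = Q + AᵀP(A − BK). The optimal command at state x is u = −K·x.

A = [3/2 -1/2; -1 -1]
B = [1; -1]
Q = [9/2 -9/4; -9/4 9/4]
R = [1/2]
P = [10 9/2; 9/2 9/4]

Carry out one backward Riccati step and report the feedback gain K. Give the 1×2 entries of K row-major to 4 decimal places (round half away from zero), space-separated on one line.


1.6000 -1.3333

BᵀP = [5.5000 2.2500]
S = R + BᵀPB = [1/2] + [3.2500] = [3.7500]
BᵀPA = [6.0000 -5.0000]
K = S⁻¹·BᵀPA = [1.6000 -1.3333]
A−BK = [-0.1000 0.8333; 0.6000 -2.3333]
AᵀP(A−BK) = [1.6500 -1.7500; -1.7500 2.5833]
P' = Q + AᵀP(A−BK) = [6.1500 -4.0000; -4.0000 4.8333]
tr(P') = 10.9833


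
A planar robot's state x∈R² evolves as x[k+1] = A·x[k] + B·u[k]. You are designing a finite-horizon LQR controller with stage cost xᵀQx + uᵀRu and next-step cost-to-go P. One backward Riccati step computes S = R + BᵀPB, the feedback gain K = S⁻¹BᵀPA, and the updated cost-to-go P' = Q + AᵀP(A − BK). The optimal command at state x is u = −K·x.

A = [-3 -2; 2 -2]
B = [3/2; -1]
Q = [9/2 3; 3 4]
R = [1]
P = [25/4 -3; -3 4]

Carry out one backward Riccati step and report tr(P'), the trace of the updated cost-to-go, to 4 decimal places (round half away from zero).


BᵀP = [12.3750 -8.5000]
S = R + BᵀPB = [1] + [27.0625] = [28.0625]
BᵀPA = [-54.1250 -7.7500]
K = S⁻¹·BᵀPA = [-1.9287 -0.2762]
A−BK = [-0.1069 -1.5857; 0.0713 -2.2762]
AᵀP(A−BK) = [3.8575 0.5523; 0.5523 14.8597]
P' = Q + AᵀP(A−BK) = [8.3575 3.5523; 3.5523 18.8597]
tr(P') = 27.2171

27.2171


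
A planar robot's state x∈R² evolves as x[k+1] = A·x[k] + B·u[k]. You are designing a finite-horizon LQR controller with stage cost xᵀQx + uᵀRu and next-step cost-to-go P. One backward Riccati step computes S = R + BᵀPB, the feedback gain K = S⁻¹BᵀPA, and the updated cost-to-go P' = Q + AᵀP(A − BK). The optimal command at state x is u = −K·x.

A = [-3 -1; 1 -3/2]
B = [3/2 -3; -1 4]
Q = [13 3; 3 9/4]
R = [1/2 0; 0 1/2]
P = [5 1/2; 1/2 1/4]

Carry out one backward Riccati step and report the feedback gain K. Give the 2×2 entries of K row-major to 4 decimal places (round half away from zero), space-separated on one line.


-1.1374 -0.8969 0.4504 -0.0878

BᵀP = [7.0000 0.5000; -13.0000 -0.5000]
S = R + BᵀPB = [1/2 0; 0 1/2] + [10.0000 -19.0000; -19.0000 37.0000] = [10.5000 -19.0000; -19.0000 37.5000]
BᵀPA = [-20.5000 -7.7500; 38.5000 13.7500]
K = S⁻¹·BᵀPA = [-1.1374 -0.8969; 0.4504 -0.0878]
A−BK = [0.0573 0.0821; -1.9389 -2.0458]
AᵀP(A−BK) = [1.5935 1.3674; 1.3674 1.3182]
P' = Q + AᵀP(A−BK) = [14.5935 4.3674; 4.3674 3.5682]
tr(P') = 18.1617


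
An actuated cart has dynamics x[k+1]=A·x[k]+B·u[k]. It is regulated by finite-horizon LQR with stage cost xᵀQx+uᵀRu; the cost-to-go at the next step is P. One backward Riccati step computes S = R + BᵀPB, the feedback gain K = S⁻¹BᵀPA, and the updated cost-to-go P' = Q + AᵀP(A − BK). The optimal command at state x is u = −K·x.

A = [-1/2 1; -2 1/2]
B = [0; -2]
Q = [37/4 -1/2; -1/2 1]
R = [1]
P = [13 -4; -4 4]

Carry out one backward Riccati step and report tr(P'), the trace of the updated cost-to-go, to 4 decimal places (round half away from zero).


BᵀP = [8.0000 -8.0000]
S = R + BᵀPB = [1] + [16.0000] = [17.0000]
BᵀPA = [12.0000 4.0000]
K = S⁻¹·BᵀPA = [0.7059 0.2353]
A−BK = [-0.5000 1.0000; -0.5882 0.9706]
AᵀP(A−BK) = [2.7794 -4.3235; -4.3235 9.0588]
P' = Q + AᵀP(A−BK) = [12.0294 -4.8235; -4.8235 10.0588]
tr(P') = 22.0882

22.0882


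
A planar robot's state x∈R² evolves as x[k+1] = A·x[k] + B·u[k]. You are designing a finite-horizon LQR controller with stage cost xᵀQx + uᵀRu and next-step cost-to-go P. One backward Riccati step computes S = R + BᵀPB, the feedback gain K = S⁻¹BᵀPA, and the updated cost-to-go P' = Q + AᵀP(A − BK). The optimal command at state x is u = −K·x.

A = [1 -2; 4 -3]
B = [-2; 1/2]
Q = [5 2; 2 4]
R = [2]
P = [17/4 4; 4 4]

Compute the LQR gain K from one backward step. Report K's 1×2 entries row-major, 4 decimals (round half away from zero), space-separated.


BᵀP = [-6.5000 -6.0000]
S = R + BᵀPB = [2] + [10.0000] = [12.0000]
BᵀPA = [-30.5000 31.0000]
K = S⁻¹·BᵀPA = [-2.5417 2.5833]
A−BK = [-4.0833 3.1667; 5.2708 -4.2917]
AᵀP(A−BK) = [22.7292 -21.7083; -21.7083 20.9167]
P' = Q + AᵀP(A−BK) = [27.7292 -19.7083; -19.7083 24.9167]
tr(P') = 52.6458

-2.5417 2.5833


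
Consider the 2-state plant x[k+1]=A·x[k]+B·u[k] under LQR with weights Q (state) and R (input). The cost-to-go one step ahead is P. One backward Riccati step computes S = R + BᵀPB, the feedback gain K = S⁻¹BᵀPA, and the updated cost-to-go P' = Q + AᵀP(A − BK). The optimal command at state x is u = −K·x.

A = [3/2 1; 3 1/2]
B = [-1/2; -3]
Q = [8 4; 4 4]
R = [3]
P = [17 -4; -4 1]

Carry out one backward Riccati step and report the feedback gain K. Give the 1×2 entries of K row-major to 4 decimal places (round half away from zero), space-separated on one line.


BᵀP = [3.5000 -1.0000]
S = R + BᵀPB = [3] + [1.2500] = [4.2500]
BᵀPA = [2.2500 3.0000]
K = S⁻¹·BᵀPA = [0.5294 0.7059]
A−BK = [1.7647 1.3529; 4.5882 2.6176]
AᵀP(A−BK) = [10.0588 10.4118; 10.4118 11.1324]
P' = Q + AᵀP(A−BK) = [18.0588 14.4118; 14.4118 15.1324]
tr(P') = 33.1912

0.5294 0.7059


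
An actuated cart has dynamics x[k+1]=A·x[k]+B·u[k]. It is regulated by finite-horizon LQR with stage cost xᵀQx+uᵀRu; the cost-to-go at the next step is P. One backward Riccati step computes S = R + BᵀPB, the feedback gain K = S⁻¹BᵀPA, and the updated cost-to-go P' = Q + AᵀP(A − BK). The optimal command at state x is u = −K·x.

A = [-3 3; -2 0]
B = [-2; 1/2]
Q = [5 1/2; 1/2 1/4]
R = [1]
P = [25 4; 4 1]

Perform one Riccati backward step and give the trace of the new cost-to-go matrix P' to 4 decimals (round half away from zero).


13.7701

BᵀP = [-48.0000 -7.5000]
S = R + BᵀPB = [1] + [92.2500] = [93.2500]
BᵀPA = [159.0000 -144.0000]
K = S⁻¹·BᵀPA = [1.7051 -1.5442]
A−BK = [0.4102 -0.0885; -2.8525 0.7721]
AᵀP(A−BK) = [5.8901 -3.4665; -3.4665 2.6300]
P' = Q + AᵀP(A−BK) = [10.8901 -2.9665; -2.9665 2.8800]
tr(P') = 13.7701


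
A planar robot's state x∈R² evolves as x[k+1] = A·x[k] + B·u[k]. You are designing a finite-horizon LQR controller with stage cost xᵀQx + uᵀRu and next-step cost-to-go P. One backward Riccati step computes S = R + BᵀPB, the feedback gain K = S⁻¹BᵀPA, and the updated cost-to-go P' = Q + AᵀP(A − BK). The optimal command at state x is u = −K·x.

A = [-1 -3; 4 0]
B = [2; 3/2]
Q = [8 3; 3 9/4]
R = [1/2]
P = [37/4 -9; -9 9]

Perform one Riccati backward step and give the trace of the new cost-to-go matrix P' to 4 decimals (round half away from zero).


BᵀP = [5.0000 -4.5000]
S = R + BᵀPB = [1/2] + [3.2500] = [3.7500]
BᵀPA = [-23.0000 -15.0000]
K = S⁻¹·BᵀPA = [-6.1333 -4.0000]
A−BK = [11.2667 5.0000; 13.2000 6.0000]
AᵀP(A−BK) = [84.1833 43.7500; 43.7500 23.2500]
P' = Q + AᵀP(A−BK) = [92.1833 46.7500; 46.7500 25.5000]
tr(P') = 117.6833

117.6833


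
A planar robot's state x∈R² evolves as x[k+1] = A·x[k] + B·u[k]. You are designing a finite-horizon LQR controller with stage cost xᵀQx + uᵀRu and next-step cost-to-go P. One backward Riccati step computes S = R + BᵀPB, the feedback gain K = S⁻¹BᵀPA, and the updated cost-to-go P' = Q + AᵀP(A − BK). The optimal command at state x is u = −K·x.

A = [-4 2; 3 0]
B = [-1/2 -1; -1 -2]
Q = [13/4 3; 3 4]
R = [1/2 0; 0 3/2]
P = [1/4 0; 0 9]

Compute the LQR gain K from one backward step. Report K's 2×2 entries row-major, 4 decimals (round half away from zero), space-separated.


-1.2243 -0.0115 -0.8162 -0.0077

BᵀP = [-0.1250 -9.0000; -0.2500 -18.0000]
S = R + BᵀPB = [1/2 0; 0 3/2] + [9.0625 18.1250; 18.1250 36.2500] = [9.5625 18.1250; 18.1250 37.7500]
BᵀPA = [-26.5000 -0.2500; -53.0000 -0.5000]
K = S⁻¹·BᵀPA = [-1.2243 -0.0115; -0.8162 -0.0077]
A−BK = [-5.4283 1.9865; 0.1434 -0.0269]
AᵀP(A−BK) = [9.3003 -2.7141; -2.7141 0.9933]
P' = Q + AᵀP(A−BK) = [12.5503 0.2859; 0.2859 4.9933]
tr(P') = 17.5436


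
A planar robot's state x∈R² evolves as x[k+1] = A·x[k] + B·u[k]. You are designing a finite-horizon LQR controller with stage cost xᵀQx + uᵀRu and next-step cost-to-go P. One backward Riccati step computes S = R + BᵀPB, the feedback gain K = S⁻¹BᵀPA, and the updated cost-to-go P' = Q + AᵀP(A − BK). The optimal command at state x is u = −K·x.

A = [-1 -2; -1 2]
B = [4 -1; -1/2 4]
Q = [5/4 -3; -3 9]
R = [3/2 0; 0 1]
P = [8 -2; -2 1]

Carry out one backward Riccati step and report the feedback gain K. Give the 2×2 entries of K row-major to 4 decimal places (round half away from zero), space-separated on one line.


BᵀP = [33.0000 -8.5000; -16.0000 6.0000]
S = R + BᵀPB = [3/2 0; 0 1] + [136.2500 -67.0000; -67.0000 40.0000] = [137.7500 -67.0000; -67.0000 41.0000]
BᵀPA = [-24.5000 -83.0000; 10.0000 44.0000]
K = S⁻¹·BᵀPA = [-0.2887 -0.3927; -0.2278 0.4315]
A−BK = [-0.0731 0.0022; -0.2330 0.0777]
AᵀP(A−BK) = [0.2058 0.0647; 0.0647 0.4229]
P' = Q + AᵀP(A−BK) = [1.4558 -2.9353; -2.9353 9.4229]
tr(P') = 10.8787

-0.2887 -0.3927 -0.2278 0.4315


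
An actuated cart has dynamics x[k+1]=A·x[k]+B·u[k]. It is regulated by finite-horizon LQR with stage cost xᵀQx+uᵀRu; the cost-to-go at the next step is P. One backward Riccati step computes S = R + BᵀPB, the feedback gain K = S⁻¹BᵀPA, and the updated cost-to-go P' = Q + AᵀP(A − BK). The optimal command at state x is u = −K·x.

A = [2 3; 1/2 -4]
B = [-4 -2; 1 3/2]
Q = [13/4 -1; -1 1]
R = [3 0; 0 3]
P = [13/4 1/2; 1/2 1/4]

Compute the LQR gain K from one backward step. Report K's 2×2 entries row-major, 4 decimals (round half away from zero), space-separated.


-0.4455 -0.4301 -0.1360 -0.3780

BᵀP = [-12.5000 -1.7500; -5.7500 -0.6250]
S = R + BᵀPB = [3 0; 0 3] + [48.2500 22.3750; 22.3750 10.5625] = [51.2500 22.3750; 22.3750 13.5625]
BᵀPA = [-25.8750 -30.5000; -11.8125 -14.7500]
K = S⁻¹·BᵀPA = [-0.4455 -0.4301; -0.1360 -0.3780]
A−BK = [-0.0540 0.5236; 1.1495 -3.0029]
AᵀP(A−BK) = [0.9286 0.1562; 0.1562 2.5567]
P' = Q + AᵀP(A−BK) = [4.1786 -0.8438; -0.8438 3.5567]
tr(P') = 7.7353


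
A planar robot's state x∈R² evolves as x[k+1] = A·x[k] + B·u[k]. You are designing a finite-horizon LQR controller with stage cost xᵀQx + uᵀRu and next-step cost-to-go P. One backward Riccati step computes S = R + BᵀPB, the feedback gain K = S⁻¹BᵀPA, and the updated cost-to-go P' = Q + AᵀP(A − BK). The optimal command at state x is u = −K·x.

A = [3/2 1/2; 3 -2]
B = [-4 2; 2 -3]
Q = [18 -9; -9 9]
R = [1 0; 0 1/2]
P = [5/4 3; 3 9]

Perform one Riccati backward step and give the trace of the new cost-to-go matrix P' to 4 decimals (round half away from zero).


BᵀP = [1.0000 6.0000; -6.5000 -21.0000]
S = R + BᵀPB = [1 0; 0 1/2] + [8.0000 -16.0000; -16.0000 50.0000] = [9.0000 -16.0000; -16.0000 50.5000]
BᵀPA = [19.5000 -11.5000; -72.7500 38.7500]
K = S⁻¹·BᵀPA = [-0.9030 0.1977; -1.7267 0.8300]
A−BK = [1.3413 -0.3690; -0.3741 0.0945]
AᵀP(A−BK) = [2.8040 -1.0376; -1.0376 0.4249]
P' = Q + AᵀP(A−BK) = [20.8040 -10.0376; -10.0376 9.4249]
tr(P') = 30.2289

30.2289


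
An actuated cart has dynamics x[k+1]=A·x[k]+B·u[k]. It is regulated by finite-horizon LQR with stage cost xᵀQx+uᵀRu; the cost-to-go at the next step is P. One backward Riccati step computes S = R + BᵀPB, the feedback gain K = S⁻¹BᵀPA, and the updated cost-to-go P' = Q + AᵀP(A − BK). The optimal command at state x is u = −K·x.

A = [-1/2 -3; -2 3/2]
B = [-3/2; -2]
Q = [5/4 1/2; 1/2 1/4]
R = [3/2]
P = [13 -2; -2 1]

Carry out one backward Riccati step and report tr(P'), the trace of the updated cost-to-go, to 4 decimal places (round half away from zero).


BᵀP = [-15.5000 1.0000]
S = R + BᵀPB = [3/2] + [21.2500] = [22.7500]
BᵀPA = [5.7500 48.0000]
K = S⁻¹·BᵀPA = [0.2527 2.1099]
A−BK = [-0.1209 0.1648; -1.4945 5.7198]
AᵀP(A−BK) = [1.7967 -6.1319; -6.1319 35.9753]
P' = Q + AᵀP(A−BK) = [3.0467 -5.6319; -5.6319 36.2253]
tr(P') = 39.2720

39.2720


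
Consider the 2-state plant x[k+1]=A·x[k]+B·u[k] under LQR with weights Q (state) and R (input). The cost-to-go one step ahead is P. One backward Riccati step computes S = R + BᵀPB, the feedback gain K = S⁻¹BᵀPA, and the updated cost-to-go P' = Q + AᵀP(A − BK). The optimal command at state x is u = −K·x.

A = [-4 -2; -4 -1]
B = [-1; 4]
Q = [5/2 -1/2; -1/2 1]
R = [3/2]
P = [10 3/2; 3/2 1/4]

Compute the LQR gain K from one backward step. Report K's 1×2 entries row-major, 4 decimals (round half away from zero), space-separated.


BᵀP = [-4.0000 -0.5000]
S = R + BᵀPB = [3/2] + [2.0000] = [3.5000]
BᵀPA = [18.0000 8.5000]
K = S⁻¹·BᵀPA = [5.1429 2.4286]
A−BK = [1.1429 0.4286; -24.5714 -10.7143]
AᵀP(A−BK) = [119.4286 55.2857; 55.2857 25.6071]
P' = Q + AᵀP(A−BK) = [121.9286 54.7857; 54.7857 26.6071]
tr(P') = 148.5357

5.1429 2.4286


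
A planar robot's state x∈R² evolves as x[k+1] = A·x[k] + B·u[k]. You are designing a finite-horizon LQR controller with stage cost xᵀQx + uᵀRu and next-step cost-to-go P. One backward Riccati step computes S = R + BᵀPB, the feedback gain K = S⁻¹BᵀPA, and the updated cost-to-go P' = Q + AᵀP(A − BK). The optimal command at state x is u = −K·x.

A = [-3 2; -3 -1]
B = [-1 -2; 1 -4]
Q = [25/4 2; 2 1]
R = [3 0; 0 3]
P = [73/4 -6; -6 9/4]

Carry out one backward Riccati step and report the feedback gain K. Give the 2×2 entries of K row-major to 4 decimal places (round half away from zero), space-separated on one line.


0.9954 -1.4462 0.8169 -0.3490

BᵀP = [-24.2500 8.2500; -12.5000 3.0000]
S = R + BᵀPB = [3 0; 0 3] + [32.5000 15.5000; 15.5000 13.0000] = [35.5000 15.5000; 15.5000 16.0000]
BᵀPA = [48.0000 -56.7500; 28.5000 -28.0000]
K = S⁻¹·BᵀPA = [0.9954 -1.4462; 0.8169 -0.3490]
A−BK = [-0.3707 -0.1442; -0.7277 -0.9497]
AᵀP(A−BK) = [5.4371 -5.3856; -5.3856 7.4056]
P' = Q + AᵀP(A−BK) = [11.6871 -3.3856; -3.3856 8.4056]
tr(P') = 20.0927


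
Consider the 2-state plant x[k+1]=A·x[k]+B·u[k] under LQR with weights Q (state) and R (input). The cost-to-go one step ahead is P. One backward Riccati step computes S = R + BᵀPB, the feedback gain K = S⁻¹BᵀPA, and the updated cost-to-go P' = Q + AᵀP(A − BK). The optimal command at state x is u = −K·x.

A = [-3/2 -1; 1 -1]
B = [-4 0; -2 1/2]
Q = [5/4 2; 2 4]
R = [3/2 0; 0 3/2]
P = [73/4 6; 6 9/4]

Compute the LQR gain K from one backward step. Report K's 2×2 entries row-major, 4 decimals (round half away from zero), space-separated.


0.2522 0.2833 0.1063 -0.0427

BᵀP = [-85.0000 -28.5000; 3.0000 1.1250]
S = R + BᵀPB = [3/2 0; 0 3/2] + [397.0000 -14.2500; -14.2500 0.5625] = [398.5000 -14.2500; -14.2500 2.0625]
BᵀPA = [99.0000 113.5000; -3.3750 -4.1250]
K = S⁻¹·BᵀPA = [0.2522 0.2833; 0.1063 -0.0427]
A−BK = [-0.4911 0.1332; 1.4513 -0.4121]
AᵀP(A−BK) = [0.7002 -0.0649; -0.0649 0.1703]
P' = Q + AᵀP(A−BK) = [1.9502 1.9351; 1.9351 4.1703]
tr(P') = 6.1205


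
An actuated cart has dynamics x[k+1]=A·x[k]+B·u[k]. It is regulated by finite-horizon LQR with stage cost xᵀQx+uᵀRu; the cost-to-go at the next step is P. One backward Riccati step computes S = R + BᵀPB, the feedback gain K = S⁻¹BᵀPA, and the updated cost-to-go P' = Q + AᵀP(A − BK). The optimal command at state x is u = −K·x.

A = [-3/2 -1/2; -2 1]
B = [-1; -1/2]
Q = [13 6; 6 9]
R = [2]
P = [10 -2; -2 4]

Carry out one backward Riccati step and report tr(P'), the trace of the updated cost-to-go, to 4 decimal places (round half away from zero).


BᵀP = [-9.0000 0.0000]
S = R + BᵀPB = [2] + [9.0000] = [11.0000]
BᵀPA = [13.5000 4.5000]
K = S⁻¹·BᵀPA = [1.2273 0.4091]
A−BK = [-0.2727 -0.0909; -1.3864 1.2045]
AᵀP(A−BK) = [9.9318 -5.0227; -5.0227 6.6591]
P' = Q + AᵀP(A−BK) = [22.9318 0.9773; 0.9773 15.6591]
tr(P') = 38.5909

38.5909


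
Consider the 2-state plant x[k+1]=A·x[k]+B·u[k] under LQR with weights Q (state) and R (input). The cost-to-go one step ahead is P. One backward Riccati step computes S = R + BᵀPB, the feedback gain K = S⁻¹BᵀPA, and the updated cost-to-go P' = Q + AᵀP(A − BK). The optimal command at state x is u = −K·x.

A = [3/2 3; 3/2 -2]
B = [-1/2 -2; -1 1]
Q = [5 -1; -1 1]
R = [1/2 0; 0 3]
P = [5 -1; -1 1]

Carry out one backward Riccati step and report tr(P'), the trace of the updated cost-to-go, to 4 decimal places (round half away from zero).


BᵀP = [-1.5000 -0.5000; -11.0000 3.0000]
S = R + BᵀPB = [1/2 0; 0 3] + [1.2500 2.5000; 2.5000 25.0000] = [1.7500 2.5000; 2.5000 28.0000]
BᵀPA = [-3.0000 -3.5000; -12.0000 -39.0000]
K = S⁻¹·BᵀPA = [-1.2632 -0.0117; -0.3158 -1.3918]
A−BK = [0.2368 0.2105; 0.5526 -0.6199]
AᵀP(A−BK) = [1.4211 1.2632; 1.2632 6.6784]
P' = Q + AᵀP(A−BK) = [6.4211 0.2632; 0.2632 7.6784]
tr(P') = 14.0994

14.0994


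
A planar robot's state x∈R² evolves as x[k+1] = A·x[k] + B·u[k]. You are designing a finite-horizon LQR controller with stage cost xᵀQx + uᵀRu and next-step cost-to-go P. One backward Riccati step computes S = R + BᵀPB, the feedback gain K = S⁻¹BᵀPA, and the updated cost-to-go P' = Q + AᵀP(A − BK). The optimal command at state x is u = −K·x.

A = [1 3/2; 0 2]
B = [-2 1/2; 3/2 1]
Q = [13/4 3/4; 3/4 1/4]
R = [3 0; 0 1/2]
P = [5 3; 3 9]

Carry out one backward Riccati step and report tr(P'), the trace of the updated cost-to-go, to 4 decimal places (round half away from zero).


BᵀP = [-5.5000 7.5000; 5.5000 10.5000]
S = R + BᵀPB = [3 0; 0 1/2] + [22.2500 4.7500; 4.7500 13.2500] = [25.2500 4.7500; 4.7500 13.7500]
BᵀPA = [-5.5000 6.7500; 5.5000 29.2500]
K = S⁻¹·BᵀPA = [-0.3134 -0.1421; 0.5083 2.1764]
A−BK = [0.1190 0.1276; -0.0381 0.0368]
AᵀP(A−BK) = [0.4806 0.7486; 0.7486 2.5506]
P' = Q + AᵀP(A−BK) = [3.7306 1.4986; 1.4986 2.8006]
tr(P') = 6.5312

6.5312


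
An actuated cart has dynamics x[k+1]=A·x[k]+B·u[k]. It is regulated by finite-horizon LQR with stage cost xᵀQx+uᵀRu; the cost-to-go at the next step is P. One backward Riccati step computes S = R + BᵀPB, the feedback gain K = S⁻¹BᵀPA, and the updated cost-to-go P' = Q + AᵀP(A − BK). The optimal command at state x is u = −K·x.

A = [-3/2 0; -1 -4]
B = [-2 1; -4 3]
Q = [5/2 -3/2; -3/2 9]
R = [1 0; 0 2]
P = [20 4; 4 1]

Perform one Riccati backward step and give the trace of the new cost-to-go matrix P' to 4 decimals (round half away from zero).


13.8043

BᵀP = [-56.0000 -12.0000; 32.0000 7.0000]
S = R + BᵀPB = [1 0; 0 2] + [160.0000 -92.0000; -92.0000 53.0000] = [161.0000 -92.0000; -92.0000 55.0000]
BᵀPA = [96.0000 48.0000; -55.0000 -28.0000]
K = S⁻¹·BᵀPA = [0.5627 0.1637; -0.0588 -0.2353]
A−BK = [-0.3159 0.5627; 1.4271 -2.6394]
AᵀP(A−BK) = [0.7494 -0.6547; -0.6547 1.5550]
P' = Q + AᵀP(A−BK) = [3.2494 -2.1547; -2.1547 10.5550]
tr(P') = 13.8043


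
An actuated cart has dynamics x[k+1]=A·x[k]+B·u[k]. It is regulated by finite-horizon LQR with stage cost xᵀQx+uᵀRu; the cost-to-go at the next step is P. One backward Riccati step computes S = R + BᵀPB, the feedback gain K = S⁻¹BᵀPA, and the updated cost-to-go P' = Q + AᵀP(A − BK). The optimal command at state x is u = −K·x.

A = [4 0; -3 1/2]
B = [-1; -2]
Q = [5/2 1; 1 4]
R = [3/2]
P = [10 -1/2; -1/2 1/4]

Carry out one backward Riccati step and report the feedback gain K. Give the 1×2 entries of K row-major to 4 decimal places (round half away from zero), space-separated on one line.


-3.4286 0.0000

BᵀP = [-9.0000 0.0000]
S = R + BᵀPB = [3/2] + [9.0000] = [10.5000]
BᵀPA = [-36.0000 0.0000]
K = S⁻¹·BᵀPA = [-3.4286 0.0000]
A−BK = [0.5714 0.0000; -9.8571 0.5000]
AᵀP(A−BK) = [50.8214 -1.3750; -1.3750 0.0625]
P' = Q + AᵀP(A−BK) = [53.3214 -0.3750; -0.3750 4.0625]
tr(P') = 57.3839


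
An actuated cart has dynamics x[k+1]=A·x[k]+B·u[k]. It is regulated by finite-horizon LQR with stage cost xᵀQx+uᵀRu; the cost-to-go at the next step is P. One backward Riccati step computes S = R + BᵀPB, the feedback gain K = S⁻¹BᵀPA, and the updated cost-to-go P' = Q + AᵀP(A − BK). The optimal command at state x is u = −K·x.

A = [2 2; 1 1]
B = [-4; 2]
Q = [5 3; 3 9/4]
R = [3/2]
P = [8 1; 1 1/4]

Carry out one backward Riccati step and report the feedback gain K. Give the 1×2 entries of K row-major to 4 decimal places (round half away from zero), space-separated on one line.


-0.5546 -0.5546

BᵀP = [-30.0000 -3.5000]
S = R + BᵀPB = [3/2] + [113.0000] = [114.5000]
BᵀPA = [-63.5000 -63.5000]
K = S⁻¹·BᵀPA = [-0.5546 -0.5546]
A−BK = [-0.2183 -0.2183; 2.1092 2.1092]
AᵀP(A−BK) = [1.0338 1.0338; 1.0338 1.0338]
P' = Q + AᵀP(A−BK) = [6.0338 4.0338; 4.0338 3.2838]
tr(P') = 9.3177


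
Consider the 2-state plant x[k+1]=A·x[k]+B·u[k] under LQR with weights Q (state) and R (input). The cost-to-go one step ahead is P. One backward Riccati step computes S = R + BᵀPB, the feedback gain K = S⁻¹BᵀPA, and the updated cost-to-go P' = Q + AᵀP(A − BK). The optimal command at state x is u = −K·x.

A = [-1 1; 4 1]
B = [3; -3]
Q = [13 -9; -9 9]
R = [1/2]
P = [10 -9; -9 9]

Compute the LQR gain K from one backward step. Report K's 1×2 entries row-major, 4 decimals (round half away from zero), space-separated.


BᵀP = [57.0000 -54.0000]
S = R + BᵀPB = [1/2] + [333.0000] = [333.5000]
BᵀPA = [-273.0000 3.0000]
K = S⁻¹·BᵀPA = [-0.8186 0.0090]
A−BK = [1.4558 0.9730; 1.5442 1.0270]
AᵀP(A−BK) = [2.5247 1.4558; 1.4558 0.9730]
P' = Q + AᵀP(A−BK) = [15.5247 -7.5442; -7.5442 9.9730]
tr(P') = 25.4978

-0.8186 0.0090


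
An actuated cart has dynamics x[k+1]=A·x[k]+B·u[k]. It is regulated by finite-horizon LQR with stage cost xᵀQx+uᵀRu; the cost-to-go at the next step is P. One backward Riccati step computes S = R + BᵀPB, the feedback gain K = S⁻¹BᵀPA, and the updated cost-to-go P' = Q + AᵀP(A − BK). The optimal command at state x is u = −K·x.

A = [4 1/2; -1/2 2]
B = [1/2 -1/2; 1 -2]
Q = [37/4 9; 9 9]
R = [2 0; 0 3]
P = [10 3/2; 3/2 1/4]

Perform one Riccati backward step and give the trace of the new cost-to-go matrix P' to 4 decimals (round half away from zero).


50.0344

BᵀP = [6.5000 1.0000; -8.0000 -1.2500]
S = R + BᵀPB = [2 0; 0 3] + [4.2500 -5.2500; -5.2500 6.5000] = [6.2500 -5.2500; -5.2500 9.5000]
BᵀPA = [25.5000 5.2500; -31.3750 -6.5000]
K = S⁻¹·BᵀPA = [2.4371 0.4951; -1.9558 -0.4106]
A−BK = [1.8035 0.0472; -6.8487 0.6837]
AᵀP(A−BK) = [30.5526 5.8674; 5.8674 1.2318]
P' = Q + AᵀP(A−BK) = [39.8026 14.8674; 14.8674 10.2318]
tr(P') = 50.0344


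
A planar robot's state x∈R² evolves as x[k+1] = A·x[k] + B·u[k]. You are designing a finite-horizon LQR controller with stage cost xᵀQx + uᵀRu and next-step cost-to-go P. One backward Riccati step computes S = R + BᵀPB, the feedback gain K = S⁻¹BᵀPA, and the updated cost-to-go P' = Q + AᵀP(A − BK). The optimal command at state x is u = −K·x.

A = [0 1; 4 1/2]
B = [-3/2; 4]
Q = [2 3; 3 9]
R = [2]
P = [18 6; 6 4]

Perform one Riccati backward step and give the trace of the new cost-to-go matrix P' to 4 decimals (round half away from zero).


77.2681

BᵀP = [-3.0000 7.0000]
S = R + BᵀPB = [2] + [32.5000] = [34.5000]
BᵀPA = [28.0000 0.5000]
K = S⁻¹·BᵀPA = [0.8116 0.0145]
A−BK = [1.2174 1.0217; 0.7536 0.4420]
AᵀP(A−BK) = [41.2754 31.5942; 31.5942 24.9928]
P' = Q + AᵀP(A−BK) = [43.2754 34.5942; 34.5942 33.9928]
tr(P') = 77.2681
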